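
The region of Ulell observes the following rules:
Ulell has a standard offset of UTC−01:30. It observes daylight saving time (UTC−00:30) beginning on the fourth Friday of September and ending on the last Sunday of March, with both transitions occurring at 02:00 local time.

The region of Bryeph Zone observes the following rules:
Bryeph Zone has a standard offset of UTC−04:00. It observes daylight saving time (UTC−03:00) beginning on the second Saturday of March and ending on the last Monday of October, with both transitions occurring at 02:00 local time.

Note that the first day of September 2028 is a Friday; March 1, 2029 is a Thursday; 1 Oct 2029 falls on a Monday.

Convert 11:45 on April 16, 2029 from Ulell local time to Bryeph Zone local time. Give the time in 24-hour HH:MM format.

1 September 2028 is a Friday, so the first Friday is September 1 and the fourth is September 22.
1 March 2029 is a Thursday, so Sundays fall on 4, 11, 18, 25; the last is March 25.
Daylight saving runs 22 September 2028 – 25 March 2029; April 16, 2029 is outside that window, so Ulell is on standard time at UTC−01:30.
11:45 Ulell + 1h30m = 13:15 UTC.
1 March 2029 is a Thursday, so the first Saturday is March 3 and the second is March 10.
1 October 2029 is a Monday, so Mondays fall on 1, 8, 15, 22, 29; the last is October 29.
At the standard offset (UTC−04:00), 13:15 UTC − 4h = 09:15 Bryeph Zone standard time.
The standard-time date in Bryeph Zone, April 16, 2029, lies within the daylight-saving period (10 March – 29 October), so Bryeph Zone is on daylight time, UTC−03:00.
13:15 UTC − 3h = 10:15 Bryeph Zone.

10:15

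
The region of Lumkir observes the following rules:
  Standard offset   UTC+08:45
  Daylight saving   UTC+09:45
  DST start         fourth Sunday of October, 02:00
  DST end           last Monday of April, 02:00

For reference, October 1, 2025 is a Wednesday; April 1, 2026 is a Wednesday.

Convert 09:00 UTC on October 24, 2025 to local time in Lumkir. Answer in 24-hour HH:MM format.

1 October 2025 is a Wednesday, so the first Sunday is October 5 and the fourth is October 26.
1 April 2026 is a Wednesday, so Mondays fall on 6, 13, 20, 27; the last is April 27.
At the standard offset (UTC+08:45), 09:00 UTC + 8h45m = 17:45 Lumkir standard time.
Daylight saving runs 26 October 2025 – 27 April 2026; the standard-time date in Lumkir, October 24, 2025, is outside that window, so Lumkir is on standard time at UTC+08:45.
09:00 UTC + 8h45m = 17:45 local.

17:45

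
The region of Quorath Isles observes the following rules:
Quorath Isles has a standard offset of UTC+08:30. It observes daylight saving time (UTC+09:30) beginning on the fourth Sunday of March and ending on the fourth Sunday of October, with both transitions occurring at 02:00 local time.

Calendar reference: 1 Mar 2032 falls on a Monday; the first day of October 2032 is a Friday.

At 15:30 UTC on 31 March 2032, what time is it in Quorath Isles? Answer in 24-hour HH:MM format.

01:00

1 March 2032 is a Monday, so the first Sunday is March 7 and the fourth is March 28.
1 October 2032 is a Friday, so the first Sunday is October 3 and the fourth is October 24.
At the standard offset (UTC+08:30), 15:30 UTC + 8h30m = 00:00 Quorath Isles standard time (rolling into the next day, 1 April 2032).
The standard-time date in Quorath Isles, 1 April 2032, lies within the daylight-saving period (28 March – 24 October), so Quorath Isles is on daylight time, UTC+09:30.
15:30 UTC + 9h30m = 01:00 local (rolling into the next day, 1 April 2032).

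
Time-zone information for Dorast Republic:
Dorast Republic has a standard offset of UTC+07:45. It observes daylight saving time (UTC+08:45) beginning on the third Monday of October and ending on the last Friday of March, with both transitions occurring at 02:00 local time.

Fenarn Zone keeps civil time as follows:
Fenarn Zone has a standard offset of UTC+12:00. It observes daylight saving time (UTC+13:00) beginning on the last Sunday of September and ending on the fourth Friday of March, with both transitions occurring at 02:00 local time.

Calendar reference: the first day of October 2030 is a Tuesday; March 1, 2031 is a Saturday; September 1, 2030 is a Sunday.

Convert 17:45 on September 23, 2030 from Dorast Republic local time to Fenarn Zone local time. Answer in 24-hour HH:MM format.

22:00

1 October 2030 is a Tuesday, so the first Monday is October 7 and the third is October 21.
1 March 2031 is a Saturday, so Fridays fall on 7, 14, 21, 28; the last is March 28.
September 23, 2030 does not fall between 21 October 2030 and 28 March 2031, so daylight saving is not in effect and Dorast Republic is at UTC+07:45.
17:45 Dorast Republic − 7h45m = 10:00 UTC.
1 September 2030 is a Sunday, so Sundays fall on 1, 8, 15, 22, 29; the last is September 29.
1 March 2031 is a Saturday, so the first Friday is March 7 and the fourth is March 28.
At the standard offset (UTC+12:00), 10:00 UTC + 12h = 22:00 Fenarn Zone standard time.
The standard-time date in Fenarn Zone, September 23, 2030, does not fall between 29 September 2030 and 28 March 2031, so daylight saving is not in effect and Fenarn Zone is at UTC+12:00.
10:00 UTC + 12h = 22:00 Fenarn Zone.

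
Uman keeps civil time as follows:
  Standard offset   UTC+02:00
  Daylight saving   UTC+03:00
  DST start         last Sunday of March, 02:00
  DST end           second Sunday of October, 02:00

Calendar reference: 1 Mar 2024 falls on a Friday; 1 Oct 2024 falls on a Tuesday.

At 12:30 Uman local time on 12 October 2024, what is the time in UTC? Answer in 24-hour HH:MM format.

1 March 2024 is a Friday, so Sundays fall on 3, 10, 17, 24, 31; the last is March 31.
1 October 2024 is a Tuesday, so the first Sunday is October 6 and the second is October 13.
12 October 2024 lies within the daylight-saving period (31 March – 13 October), so Uman is on daylight time, UTC+03:00.
12:30 local − 3h = 09:30 UTC.

09:30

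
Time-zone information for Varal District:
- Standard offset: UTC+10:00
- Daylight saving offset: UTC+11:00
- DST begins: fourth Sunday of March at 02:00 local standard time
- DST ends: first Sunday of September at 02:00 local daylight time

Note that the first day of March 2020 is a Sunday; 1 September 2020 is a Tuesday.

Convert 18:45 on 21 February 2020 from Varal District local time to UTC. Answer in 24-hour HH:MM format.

08:45

1 March 2020 is a Sunday, so the first Sunday is March 1 and the fourth is March 22.
1 September 2020 is a Tuesday, so the first Sunday is September 6.
21 February 2020 is outside the daylight-saving period (22 March – 6 September), so Varal District is on standard time, UTC+10:00.
18:45 local − 10h = 08:45 UTC.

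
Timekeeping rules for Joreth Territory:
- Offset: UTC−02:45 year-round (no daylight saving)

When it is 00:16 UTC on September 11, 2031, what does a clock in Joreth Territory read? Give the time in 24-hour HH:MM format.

21:31

Joreth Territory stays on UTC−02:45 all year.
00:16 UTC − 2h45m = 21:31 local (rolling into the previous day, 10 September 2031).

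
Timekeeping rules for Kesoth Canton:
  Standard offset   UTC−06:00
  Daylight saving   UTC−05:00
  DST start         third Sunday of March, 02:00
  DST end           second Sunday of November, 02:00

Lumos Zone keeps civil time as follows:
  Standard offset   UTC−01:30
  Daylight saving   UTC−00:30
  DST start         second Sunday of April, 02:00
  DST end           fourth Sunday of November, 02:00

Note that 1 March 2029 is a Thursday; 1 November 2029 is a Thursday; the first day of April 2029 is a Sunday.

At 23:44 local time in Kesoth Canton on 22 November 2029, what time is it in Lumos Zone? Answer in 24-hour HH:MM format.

1 March 2029 is a Thursday, so the first Sunday is March 4 and the third is March 18.
1 November 2029 is a Thursday, so the first Sunday is November 4 and the second is November 11.
Daylight saving runs 18 March – 11 November; 22 November 2029 is outside that window, so Kesoth Canton is on standard time at UTC−06:00.
23:44 Kesoth Canton + 6h = 05:44 UTC (rolling into the next day, 23 November 2029).
1 April 2029 is a Sunday, so the first Sunday is April 1 and the second is April 8.
1 November 2029 is a Thursday, so the first Sunday is November 4 and the fourth is November 25.
At the standard offset (UTC−01:30), 05:44 UTC − 1h30m = 04:14 Lumos Zone standard time.
The standard-time date in Lumos Zone, 23 November 2029, falls between 8 April and 25 November, so daylight saving is in effect and Lumos Zone is at UTC−00:30.
05:44 UTC − 0h30m = 05:14 Lumos Zone.

05:14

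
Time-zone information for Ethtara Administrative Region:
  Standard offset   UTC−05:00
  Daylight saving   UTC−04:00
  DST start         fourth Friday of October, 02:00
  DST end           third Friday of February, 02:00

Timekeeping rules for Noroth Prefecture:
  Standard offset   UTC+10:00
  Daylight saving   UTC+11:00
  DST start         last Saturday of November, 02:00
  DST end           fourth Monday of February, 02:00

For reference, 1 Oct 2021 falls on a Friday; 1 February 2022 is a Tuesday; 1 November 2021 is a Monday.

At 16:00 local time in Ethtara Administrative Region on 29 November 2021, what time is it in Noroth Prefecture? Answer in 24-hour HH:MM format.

1 October 2021 is a Friday, so the first Friday is October 1 and the fourth is October 22.
1 February 2022 is a Tuesday, so the first Friday is February 4 and the third is February 18.
Daylight saving runs 22 October 2021 – 18 February 2022; 29 November 2021 is inside that window, so Ethtara Administrative Region is at UTC−04:00.
16:00 Ethtara Administrative Region + 4h = 20:00 UTC.
1 November 2021 is a Monday, so Saturdays fall on 6, 13, 20, 27; the last is November 27.
1 February 2022 is a Tuesday, so the first Monday is February 7 and the fourth is February 28.
At the standard offset (UTC+10:00), 20:00 UTC + 10h = 06:00 Noroth Prefecture standard time (rolling into the next day, 30 November 2021).
Daylight saving runs 27 November 2021 – 28 February 2022; the standard-time date in Noroth Prefecture, 30 November 2021, is inside that window, so Noroth Prefecture is at UTC+11:00.
20:00 UTC + 11h = 07:00 Noroth Prefecture (rolling into the next day, 30 November 2021).

07:00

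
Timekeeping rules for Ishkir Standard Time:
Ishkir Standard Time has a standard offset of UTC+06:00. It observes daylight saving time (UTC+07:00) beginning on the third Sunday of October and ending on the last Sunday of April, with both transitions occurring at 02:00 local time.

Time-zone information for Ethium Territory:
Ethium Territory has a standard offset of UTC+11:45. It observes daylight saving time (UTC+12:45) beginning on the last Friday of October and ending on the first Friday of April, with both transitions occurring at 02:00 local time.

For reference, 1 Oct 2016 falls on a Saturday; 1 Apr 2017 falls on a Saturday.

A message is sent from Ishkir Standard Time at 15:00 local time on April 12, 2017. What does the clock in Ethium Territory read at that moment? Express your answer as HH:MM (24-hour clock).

1 October 2016 is a Saturday, so the first Sunday is October 2 and the third is October 16.
1 April 2017 is a Saturday, so Sundays fall on 2, 9, 16, 23, 30; the last is April 30.
Daylight saving runs 16 October 2016 – 30 April 2017; April 12, 2017 is inside that window, so Ishkir Standard Time is at UTC+07:00.
15:00 Ishkir Standard Time − 7h = 08:00 UTC.
1 October 2016 is a Saturday, so Fridays fall on 7, 14, 21, 28; the last is October 28.
1 April 2017 is a Saturday, so the first Friday is April 7.
At the standard offset (UTC+11:45), 08:00 UTC + 11h45m = 19:45 Ethium Territory standard time.
The standard-time date in Ethium Territory, April 12, 2017, does not fall between 28 October 2016 and 7 April 2017, so daylight saving is not in effect and Ethium Territory is at UTC+11:45.
08:00 UTC + 11h45m = 19:45 Ethium Territory.

19:45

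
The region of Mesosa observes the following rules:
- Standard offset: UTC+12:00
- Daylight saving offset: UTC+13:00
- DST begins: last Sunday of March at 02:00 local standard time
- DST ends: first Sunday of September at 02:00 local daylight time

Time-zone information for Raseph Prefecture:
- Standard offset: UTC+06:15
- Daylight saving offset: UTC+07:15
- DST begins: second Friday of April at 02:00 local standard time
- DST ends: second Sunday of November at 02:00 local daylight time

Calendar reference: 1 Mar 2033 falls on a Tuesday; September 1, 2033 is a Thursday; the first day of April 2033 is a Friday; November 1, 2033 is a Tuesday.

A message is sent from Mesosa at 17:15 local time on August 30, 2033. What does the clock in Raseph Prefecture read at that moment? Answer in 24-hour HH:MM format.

1 March 2033 is a Tuesday, so Sundays fall on 6, 13, 20, 27; the last is March 27.
1 September 2033 is a Thursday, so the first Sunday is September 4.
Daylight saving runs 27 March – 4 September; August 30, 2033 is inside that window, so Mesosa is at UTC+13:00.
17:15 Mesosa − 13h = 04:15 UTC.
1 April 2033 is a Friday, so the first Friday is April 1 and the second is April 8.
1 November 2033 is a Tuesday, so the first Sunday is November 6 and the second is November 13.
At the standard offset (UTC+06:15), 04:15 UTC + 6h15m = 10:30 Raseph Prefecture standard time.
Daylight saving runs 8 April – 13 November; the standard-time date in Raseph Prefecture, August 30, 2033, is inside that window, so Raseph Prefecture is at UTC+07:15.
04:15 UTC + 7h15m = 11:30 Raseph Prefecture.

11:30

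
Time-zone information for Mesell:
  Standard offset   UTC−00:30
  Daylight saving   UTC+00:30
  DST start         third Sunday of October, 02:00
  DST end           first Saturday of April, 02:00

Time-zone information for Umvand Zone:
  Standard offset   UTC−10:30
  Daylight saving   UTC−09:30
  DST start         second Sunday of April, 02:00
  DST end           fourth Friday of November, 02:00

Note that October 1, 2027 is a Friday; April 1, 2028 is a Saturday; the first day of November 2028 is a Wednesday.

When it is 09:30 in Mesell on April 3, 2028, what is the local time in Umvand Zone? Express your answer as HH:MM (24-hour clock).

23:30

1 October 2027 is a Friday, so the first Sunday is October 3 and the third is October 17.
1 April 2028 is a Saturday, so the first Saturday is April 1.
Daylight saving runs 17 October 2027 – 1 April 2028; April 3, 2028 is outside that window, so Mesell is on standard time at UTC−00:30.
09:30 Mesell + 0h30m = 10:00 UTC.
1 April 2028 is a Saturday, so the first Sunday is April 2 and the second is April 9.
1 November 2028 is a Wednesday, so the first Friday is November 3 and the fourth is November 24.
At the standard offset (UTC−10:30), 10:00 UTC − 10h30m = 23:30 Umvand Zone standard time (rolling into the previous day, 2 April 2028).
The standard-time date in Umvand Zone, April 2, 2028, is outside the daylight-saving period (9 April – 24 November), so Umvand Zone is on standard time, UTC−10:30.
10:00 UTC − 10h30m = 23:30 Umvand Zone (rolling into the previous day, 2 April 2028).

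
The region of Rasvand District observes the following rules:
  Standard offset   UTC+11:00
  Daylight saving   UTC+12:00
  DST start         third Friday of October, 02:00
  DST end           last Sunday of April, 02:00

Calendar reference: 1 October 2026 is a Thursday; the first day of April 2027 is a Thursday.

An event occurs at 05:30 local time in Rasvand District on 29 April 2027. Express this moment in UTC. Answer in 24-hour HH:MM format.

18:30

1 October 2026 is a Thursday, so the first Friday is October 2 and the third is October 16.
1 April 2027 is a Thursday, so Sundays fall on 4, 11, 18, 25; the last is April 25.
29 April 2027 does not fall between 16 October 2026 and 25 April 2027, so daylight saving is not in effect and Rasvand District is at UTC+11:00.
05:30 local − 11h = 18:30 UTC (rolling into the previous day, 28 April 2027).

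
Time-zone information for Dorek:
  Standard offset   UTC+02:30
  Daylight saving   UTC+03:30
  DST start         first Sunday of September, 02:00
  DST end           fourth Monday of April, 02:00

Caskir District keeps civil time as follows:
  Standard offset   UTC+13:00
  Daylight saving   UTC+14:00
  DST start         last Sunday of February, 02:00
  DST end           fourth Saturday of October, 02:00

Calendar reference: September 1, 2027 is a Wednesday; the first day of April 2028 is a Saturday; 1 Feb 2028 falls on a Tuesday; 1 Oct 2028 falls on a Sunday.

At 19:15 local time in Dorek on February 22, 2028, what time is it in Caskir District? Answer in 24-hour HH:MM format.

1 September 2027 is a Wednesday, so the first Sunday is September 5.
1 April 2028 is a Saturday, so the first Monday is April 3 and the fourth is April 24.
Daylight saving runs 5 September 2027 – 24 April 2028; February 22, 2028 is inside that window, so Dorek is at UTC+03:30.
19:15 Dorek − 3h30m = 15:45 UTC.
1 February 2028 is a Tuesday, so Sundays fall on 6, 13, 20, 27; the last is February 27.
1 October 2028 is a Sunday, so the first Saturday is October 7 and the fourth is October 28.
At the standard offset (UTC+13:00), 15:45 UTC + 13h = 04:45 Caskir District standard time (rolling into the next day, 23 February 2028).
The standard-time date in Caskir District, February 23, 2028, is outside the daylight-saving period (27 February – 28 October), so Caskir District is on standard time, UTC+13:00.
15:45 UTC + 13h = 04:45 Caskir District (rolling into the next day, 23 February 2028).

04:45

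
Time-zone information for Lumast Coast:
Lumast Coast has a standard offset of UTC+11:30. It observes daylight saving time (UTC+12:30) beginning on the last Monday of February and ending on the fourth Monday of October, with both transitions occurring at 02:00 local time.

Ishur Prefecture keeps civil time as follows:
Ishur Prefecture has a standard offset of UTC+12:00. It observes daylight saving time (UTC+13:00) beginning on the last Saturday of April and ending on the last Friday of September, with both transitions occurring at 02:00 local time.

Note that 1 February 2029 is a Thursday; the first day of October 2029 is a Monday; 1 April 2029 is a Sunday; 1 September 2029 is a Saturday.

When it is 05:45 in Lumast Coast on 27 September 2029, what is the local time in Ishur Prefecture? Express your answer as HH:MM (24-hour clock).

06:15

1 February 2029 is a Thursday, so Mondays fall on 5, 12, 19, 26; the last is February 26.
1 October 2029 is a Monday, so the first Monday is October 1 and the fourth is October 22.
27 September 2029 falls between 26 February and 22 October, so daylight saving is in effect and Lumast Coast is at UTC+12:30.
05:45 Lumast Coast − 12h30m = 17:15 UTC (rolling into the previous day, 26 September 2029).
1 April 2029 is a Sunday, so Saturdays fall on 7, 14, 21, 28; the last is April 28.
1 September 2029 is a Saturday, so Fridays fall on 7, 14, 21, 28; the last is September 28.
At the standard offset (UTC+12:00), 17:15 UTC + 12h = 05:15 Ishur Prefecture standard time (rolling into the next day, 27 September 2029).
The standard-time date in Ishur Prefecture, 27 September 2029, lies within the daylight-saving period (28 April – 28 September), so Ishur Prefecture is on daylight time, UTC+13:00.
17:15 UTC + 13h = 06:15 Ishur Prefecture (rolling into the next day, 27 September 2029).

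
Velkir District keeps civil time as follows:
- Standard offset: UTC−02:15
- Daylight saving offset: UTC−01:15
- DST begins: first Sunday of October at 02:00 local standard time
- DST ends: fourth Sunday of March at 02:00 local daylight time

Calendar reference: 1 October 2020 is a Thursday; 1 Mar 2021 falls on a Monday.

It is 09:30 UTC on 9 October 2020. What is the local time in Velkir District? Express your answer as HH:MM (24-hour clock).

08:15

1 October 2020 is a Thursday, so the first Sunday is October 4.
1 March 2021 is a Monday, so the first Sunday is March 7 and the fourth is March 28.
At the standard offset (UTC−02:15), 09:30 UTC − 2h15m = 07:15 Velkir District standard time.
The standard-time date in Velkir District, 9 October 2020, falls between 4 October 2020 and 28 March 2021, so daylight saving is in effect and Velkir District is at UTC−01:15.
09:30 UTC − 1h15m = 08:15 local.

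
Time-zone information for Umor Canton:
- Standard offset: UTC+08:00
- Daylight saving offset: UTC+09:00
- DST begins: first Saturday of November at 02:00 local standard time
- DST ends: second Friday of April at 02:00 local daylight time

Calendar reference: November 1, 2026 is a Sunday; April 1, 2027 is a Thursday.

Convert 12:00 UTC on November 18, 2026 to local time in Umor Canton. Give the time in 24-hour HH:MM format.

21:00

1 November 2026 is a Sunday, so the first Saturday is November 7.
1 April 2027 is a Thursday, so the first Friday is April 2 and the second is April 9.
At the standard offset (UTC+08:00), 12:00 UTC + 8h = 20:00 Umor Canton standard time.
The standard-time date in Umor Canton, November 18, 2026, falls between 7 November 2026 and 9 April 2027, so daylight saving is in effect and Umor Canton is at UTC+09:00.
12:00 UTC + 9h = 21:00 local.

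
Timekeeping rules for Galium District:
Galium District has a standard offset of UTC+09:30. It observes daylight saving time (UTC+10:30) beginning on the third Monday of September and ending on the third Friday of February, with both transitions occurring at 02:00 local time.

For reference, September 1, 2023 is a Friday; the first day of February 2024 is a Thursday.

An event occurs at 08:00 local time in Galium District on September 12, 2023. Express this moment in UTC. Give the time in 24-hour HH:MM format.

1 September 2023 is a Friday, so the first Monday is September 4 and the third is September 18.
1 February 2024 is a Thursday, so the first Friday is February 2 and the third is February 16.
September 12, 2023 does not fall between 18 September 2023 and 16 February 2024, so daylight saving is not in effect and Galium District is at UTC+09:30.
08:00 local − 9h30m = 22:30 UTC (rolling into the previous day, 11 September 2023).

22:30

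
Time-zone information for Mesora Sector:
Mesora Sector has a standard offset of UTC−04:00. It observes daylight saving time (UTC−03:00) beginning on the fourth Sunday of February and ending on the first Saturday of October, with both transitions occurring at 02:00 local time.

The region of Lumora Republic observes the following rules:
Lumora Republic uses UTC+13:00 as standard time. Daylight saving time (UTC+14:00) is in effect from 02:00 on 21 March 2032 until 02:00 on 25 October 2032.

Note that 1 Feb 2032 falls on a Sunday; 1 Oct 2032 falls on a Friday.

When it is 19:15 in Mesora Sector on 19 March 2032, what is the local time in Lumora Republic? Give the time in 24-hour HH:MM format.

11:15

1 February 2032 is a Sunday, so the first Sunday is February 1 and the fourth is February 22.
1 October 2032 is a Friday, so the first Saturday is October 2.
19 March 2032 falls between 22 February and 2 October, so daylight saving is in effect and Mesora Sector is at UTC−03:00.
19:15 Mesora Sector + 3h = 22:15 UTC.
At the standard offset (UTC+13:00), 22:15 UTC + 13h = 11:15 Lumora Republic standard time (rolling into the next day, 20 March 2032).
The standard-time date in Lumora Republic, 20 March 2032, is outside the daylight-saving period (21 March – 25 October), so Lumora Republic is on standard time, UTC+13:00.
22:15 UTC + 13h = 11:15 Lumora Republic (rolling into the next day, 20 March 2032).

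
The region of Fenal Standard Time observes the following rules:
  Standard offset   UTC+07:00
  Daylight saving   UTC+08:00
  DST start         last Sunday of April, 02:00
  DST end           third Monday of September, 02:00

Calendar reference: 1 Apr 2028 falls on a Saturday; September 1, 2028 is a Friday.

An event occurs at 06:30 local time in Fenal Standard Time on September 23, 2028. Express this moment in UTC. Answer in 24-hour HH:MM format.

1 April 2028 is a Saturday, so Sundays fall on 2, 9, 16, 23, 30; the last is April 30.
1 September 2028 is a Friday, so the first Monday is September 4 and the third is September 18.
September 23, 2028 is outside the daylight-saving period (30 April – 18 September), so Fenal Standard Time is on standard time, UTC+07:00.
06:30 local − 7h = 23:30 UTC (rolling into the previous day, 22 September 2028).

23:30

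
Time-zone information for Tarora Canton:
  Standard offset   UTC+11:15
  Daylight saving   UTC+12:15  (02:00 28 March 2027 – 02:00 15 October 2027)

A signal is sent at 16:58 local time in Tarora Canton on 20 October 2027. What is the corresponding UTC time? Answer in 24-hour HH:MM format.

20 October 2027 is outside the daylight-saving period (28 March – 15 October), so Tarora Canton is on standard time, UTC+11:15.
16:58 local − 11h15m = 05:43 UTC.

05:43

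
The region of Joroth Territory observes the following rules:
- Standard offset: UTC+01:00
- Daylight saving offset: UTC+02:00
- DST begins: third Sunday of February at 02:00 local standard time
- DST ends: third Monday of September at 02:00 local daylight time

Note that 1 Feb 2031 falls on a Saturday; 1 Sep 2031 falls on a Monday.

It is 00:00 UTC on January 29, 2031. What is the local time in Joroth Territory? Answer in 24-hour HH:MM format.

01:00

1 February 2031 is a Saturday, so the first Sunday is February 2 and the third is February 16.
1 September 2031 is a Monday, so the first Monday is September 1 and the third is September 15.
At the standard offset (UTC+01:00), 00:00 UTC + 1h = 01:00 Joroth Territory standard time.
Daylight saving runs 16 February – 15 September; the standard-time date in Joroth Territory, January 29, 2031, is outside that window, so Joroth Territory is on standard time at UTC+01:00.
00:00 UTC + 1h = 01:00 local.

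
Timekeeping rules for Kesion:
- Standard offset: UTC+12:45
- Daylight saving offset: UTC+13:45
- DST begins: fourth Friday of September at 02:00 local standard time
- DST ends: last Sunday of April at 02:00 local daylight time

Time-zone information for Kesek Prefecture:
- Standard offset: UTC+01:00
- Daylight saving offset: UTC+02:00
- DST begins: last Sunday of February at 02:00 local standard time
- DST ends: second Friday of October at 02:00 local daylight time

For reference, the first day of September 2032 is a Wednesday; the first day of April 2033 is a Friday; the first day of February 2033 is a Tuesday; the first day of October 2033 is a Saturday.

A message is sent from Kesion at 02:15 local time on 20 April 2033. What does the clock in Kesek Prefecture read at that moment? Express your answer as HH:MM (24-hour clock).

1 September 2032 is a Wednesday, so the first Friday is September 3 and the fourth is September 24.
1 April 2033 is a Friday, so Sundays fall on 3, 10, 17, 24; the last is April 24.
20 April 2033 falls between 24 September 2032 and 24 April 2033, so daylight saving is in effect and Kesion is at UTC+13:45.
02:15 Kesion − 13h45m = 12:30 UTC (rolling into the previous day, 19 April 2033).
1 February 2033 is a Tuesday, so Sundays fall on 6, 13, 20, 27; the last is February 27.
1 October 2033 is a Saturday, so the first Friday is October 7 and the second is October 14.
At the standard offset (UTC+01:00), 12:30 UTC + 1h = 13:30 Kesek Prefecture standard time.
Daylight saving runs 27 February – 14 October; the standard-time date in Kesek Prefecture, 19 April 2033, is inside that window, so Kesek Prefecture is at UTC+02:00.
12:30 UTC + 2h = 14:30 Kesek Prefecture.

14:30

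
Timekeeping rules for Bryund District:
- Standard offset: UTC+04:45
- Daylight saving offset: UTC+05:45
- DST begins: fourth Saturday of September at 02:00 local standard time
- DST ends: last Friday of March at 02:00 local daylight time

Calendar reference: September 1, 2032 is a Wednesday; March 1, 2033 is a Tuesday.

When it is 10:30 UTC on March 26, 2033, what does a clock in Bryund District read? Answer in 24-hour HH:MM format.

15:15

1 September 2032 is a Wednesday, so the first Saturday is September 4 and the fourth is September 25.
1 March 2033 is a Tuesday, so Fridays fall on 4, 11, 18, 25; the last is March 25.
At the standard offset (UTC+04:45), 10:30 UTC + 4h45m = 15:15 Bryund District standard time.
The standard-time date in Bryund District, March 26, 2033, is outside the daylight-saving period (25 September 2032 – 25 March 2033), so Bryund District is on standard time, UTC+04:45.
10:30 UTC + 4h45m = 15:15 local.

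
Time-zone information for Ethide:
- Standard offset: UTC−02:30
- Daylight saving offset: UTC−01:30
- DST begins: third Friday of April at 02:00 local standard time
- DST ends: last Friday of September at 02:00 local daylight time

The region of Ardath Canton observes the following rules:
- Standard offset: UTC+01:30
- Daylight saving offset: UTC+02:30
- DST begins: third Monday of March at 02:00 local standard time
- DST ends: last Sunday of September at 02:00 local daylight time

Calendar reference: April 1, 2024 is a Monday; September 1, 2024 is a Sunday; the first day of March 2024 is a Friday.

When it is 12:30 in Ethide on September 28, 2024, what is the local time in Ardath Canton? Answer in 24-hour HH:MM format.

17:30

1 April 2024 is a Monday, so the first Friday is April 5 and the third is April 19.
1 September 2024 is a Sunday, so Fridays fall on 6, 13, 20, 27; the last is September 27.
September 28, 2024 is outside the daylight-saving period (19 April – 27 September), so Ethide is on standard time, UTC−02:30.
12:30 Ethide + 2h30m = 15:00 UTC.
1 March 2024 is a Friday, so the first Monday is March 4 and the third is March 18.
1 September 2024 is a Sunday, so Sundays fall on 1, 8, 15, 22, 29; the last is September 29.
At the standard offset (UTC+01:30), 15:00 UTC + 1h30m = 16:30 Ardath Canton standard time.
Daylight saving runs 18 March – 29 September; the standard-time date in Ardath Canton, September 28, 2024, is inside that window, so Ardath Canton is at UTC+02:30.
15:00 UTC + 2h30m = 17:30 Ardath Canton.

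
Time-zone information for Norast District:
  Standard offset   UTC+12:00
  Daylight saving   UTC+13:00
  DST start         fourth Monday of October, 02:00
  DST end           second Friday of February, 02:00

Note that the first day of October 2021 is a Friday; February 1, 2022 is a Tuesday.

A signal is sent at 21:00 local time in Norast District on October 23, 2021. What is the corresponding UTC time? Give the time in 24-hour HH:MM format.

09:00

1 October 2021 is a Friday, so the first Monday is October 4 and the fourth is October 25.
1 February 2022 is a Tuesday, so the first Friday is February 4 and the second is February 11.
Daylight saving runs 25 October 2021 – 11 February 2022; October 23, 2021 is outside that window, so Norast District is on standard time at UTC+12:00.
21:00 local − 12h = 09:00 UTC.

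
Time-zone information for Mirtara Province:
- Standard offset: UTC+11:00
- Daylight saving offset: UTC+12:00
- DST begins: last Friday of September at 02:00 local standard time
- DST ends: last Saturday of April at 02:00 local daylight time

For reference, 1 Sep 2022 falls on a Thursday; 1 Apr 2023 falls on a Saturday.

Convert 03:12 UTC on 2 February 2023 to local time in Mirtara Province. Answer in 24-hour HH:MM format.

15:12

1 September 2022 is a Thursday, so Fridays fall on 2, 9, 16, 23, 30; the last is September 30.
1 April 2023 is a Saturday, so Saturdays fall on 1, 8, 15, 22, 29; the last is April 29.
At the standard offset (UTC+11:00), 03:12 UTC + 11h = 14:12 Mirtara Province standard time.
Daylight saving runs 30 September 2022 – 29 April 2023; the standard-time date in Mirtara Province, 2 February 2023, is inside that window, so Mirtara Province is at UTC+12:00.
03:12 UTC + 12h = 15:12 local.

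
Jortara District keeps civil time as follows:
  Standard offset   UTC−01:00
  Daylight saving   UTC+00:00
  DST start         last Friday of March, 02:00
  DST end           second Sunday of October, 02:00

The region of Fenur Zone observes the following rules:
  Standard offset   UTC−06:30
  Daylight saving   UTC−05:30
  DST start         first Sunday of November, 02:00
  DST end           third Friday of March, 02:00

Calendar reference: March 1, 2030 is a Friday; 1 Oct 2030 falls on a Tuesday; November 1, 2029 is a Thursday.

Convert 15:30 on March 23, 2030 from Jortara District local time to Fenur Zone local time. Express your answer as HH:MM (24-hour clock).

10:00

1 March 2030 is a Friday, so Fridays fall on 1, 8, 15, 22, 29; the last is March 29.
1 October 2030 is a Tuesday, so the first Sunday is October 6 and the second is October 13.
Daylight saving runs 29 March – 13 October; March 23, 2030 is outside that window, so Jortara District is on standard time at UTC−01:00.
15:30 Jortara District + 1h = 16:30 UTC.
1 November 2029 is a Thursday, so the first Sunday is November 4.
1 March 2030 is a Friday, so the first Friday is March 1 and the third is March 15.
At the standard offset (UTC−06:30), 16:30 UTC − 6h30m = 10:00 Fenur Zone standard time.
Daylight saving runs 4 November 2029 – 15 March 2030; the standard-time date in Fenur Zone, March 23, 2030, is outside that window, so Fenur Zone is on standard time at UTC−06:30.
16:30 UTC − 6h30m = 10:00 Fenur Zone.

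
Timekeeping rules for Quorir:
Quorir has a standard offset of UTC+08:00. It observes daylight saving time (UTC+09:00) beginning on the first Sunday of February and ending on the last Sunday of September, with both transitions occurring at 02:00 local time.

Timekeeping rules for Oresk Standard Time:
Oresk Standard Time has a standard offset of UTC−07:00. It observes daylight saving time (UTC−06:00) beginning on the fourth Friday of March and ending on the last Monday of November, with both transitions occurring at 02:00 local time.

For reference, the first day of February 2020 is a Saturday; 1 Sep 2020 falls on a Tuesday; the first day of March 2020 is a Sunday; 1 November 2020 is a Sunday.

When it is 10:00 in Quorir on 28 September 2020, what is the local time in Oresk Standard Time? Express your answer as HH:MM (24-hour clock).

1 February 2020 is a Saturday, so the first Sunday is February 2.
1 September 2020 is a Tuesday, so Sundays fall on 6, 13, 20, 27; the last is September 27.
28 September 2020 is outside the daylight-saving period (2 February – 27 September), so Quorir is on standard time, UTC+08:00.
10:00 Quorir − 8h = 02:00 UTC.
1 March 2020 is a Sunday, so the first Friday is March 6 and the fourth is March 27.
1 November 2020 is a Sunday, so Mondays fall on 2, 9, 16, 23, 30; the last is November 30.
At the standard offset (UTC−07:00), 02:00 UTC − 7h = 19:00 Oresk Standard Time standard time (rolling into the previous day, 27 September 2020).
The standard-time date in Oresk Standard Time, 27 September 2020, lies within the daylight-saving period (27 March – 30 November), so Oresk Standard Time is on daylight time, UTC−06:00.
02:00 UTC − 6h = 20:00 Oresk Standard Time (rolling into the previous day, 27 September 2020).

20:00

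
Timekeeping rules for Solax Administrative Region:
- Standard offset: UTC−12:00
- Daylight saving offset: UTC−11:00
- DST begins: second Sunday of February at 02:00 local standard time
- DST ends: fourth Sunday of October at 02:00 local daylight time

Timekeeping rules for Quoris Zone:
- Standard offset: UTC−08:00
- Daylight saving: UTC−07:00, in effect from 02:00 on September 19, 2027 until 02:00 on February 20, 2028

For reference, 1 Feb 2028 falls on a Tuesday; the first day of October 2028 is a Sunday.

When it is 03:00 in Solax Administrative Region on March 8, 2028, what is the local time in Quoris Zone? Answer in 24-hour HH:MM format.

1 February 2028 is a Tuesday, so the first Sunday is February 6 and the second is February 13.
1 October 2028 is a Sunday, so the first Sunday is October 1 and the fourth is October 22.
Daylight saving runs 13 February – 22 October; March 8, 2028 is inside that window, so Solax Administrative Region is at UTC−11:00.
03:00 Solax Administrative Region + 11h = 14:00 UTC.
At the standard offset (UTC−08:00), 14:00 UTC − 8h = 06:00 Quoris Zone standard time.
The standard-time date in Quoris Zone, March 8, 2028, does not fall between 19 September 2027 and 20 February 2028, so daylight saving is not in effect and Quoris Zone is at UTC−08:00.
14:00 UTC − 8h = 06:00 Quoris Zone.

06:00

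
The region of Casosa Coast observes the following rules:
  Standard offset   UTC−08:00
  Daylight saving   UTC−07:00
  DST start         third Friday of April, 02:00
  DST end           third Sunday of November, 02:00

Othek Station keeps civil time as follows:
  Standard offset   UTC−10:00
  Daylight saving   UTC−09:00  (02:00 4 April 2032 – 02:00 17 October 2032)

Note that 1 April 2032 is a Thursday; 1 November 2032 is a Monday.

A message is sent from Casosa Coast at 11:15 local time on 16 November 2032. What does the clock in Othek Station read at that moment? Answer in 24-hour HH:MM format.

1 April 2032 is a Thursday, so the first Friday is April 2 and the third is April 16.
1 November 2032 is a Monday, so the first Sunday is November 7 and the third is November 21.
16 November 2032 lies within the daylight-saving period (16 April – 21 November), so Casosa Coast is on daylight time, UTC−07:00.
11:15 Casosa Coast + 7h = 18:15 UTC.
At the standard offset (UTC−10:00), 18:15 UTC − 10h = 08:15 Othek Station standard time.
The standard-time date in Othek Station, 16 November 2032, does not fall between 4 April and 17 October, so daylight saving is not in effect and Othek Station is at UTC−10:00.
18:15 UTC − 10h = 08:15 Othek Station.

08:15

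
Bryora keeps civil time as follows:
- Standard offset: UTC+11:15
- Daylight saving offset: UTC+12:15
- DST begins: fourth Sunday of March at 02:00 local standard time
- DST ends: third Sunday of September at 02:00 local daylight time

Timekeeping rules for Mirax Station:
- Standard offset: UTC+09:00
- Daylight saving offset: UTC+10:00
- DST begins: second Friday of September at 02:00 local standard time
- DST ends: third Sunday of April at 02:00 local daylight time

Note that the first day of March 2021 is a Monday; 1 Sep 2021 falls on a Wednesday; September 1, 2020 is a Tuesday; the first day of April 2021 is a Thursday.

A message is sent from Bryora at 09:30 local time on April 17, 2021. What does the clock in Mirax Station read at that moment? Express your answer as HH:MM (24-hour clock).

1 March 2021 is a Monday, so the first Sunday is March 7 and the fourth is March 28.
1 September 2021 is a Wednesday, so the first Sunday is September 5 and the third is September 19.
April 17, 2021 falls between 28 March and 19 September, so daylight saving is in effect and Bryora is at UTC+12:15.
09:30 Bryora − 12h15m = 21:15 UTC (rolling into the previous day, 16 April 2021).
1 September 2020 is a Tuesday, so the first Friday is September 4 and the second is September 11.
1 April 2021 is a Thursday, so the first Sunday is April 4 and the third is April 18.
At the standard offset (UTC+09:00), 21:15 UTC + 9h = 06:15 Mirax Station standard time (rolling into the next day, 17 April 2021).
The standard-time date in Mirax Station, April 17, 2021, falls between 11 September 2020 and 18 April 2021, so daylight saving is in effect and Mirax Station is at UTC+10:00.
21:15 UTC + 10h = 07:15 Mirax Station (rolling into the next day, 17 April 2021).

07:15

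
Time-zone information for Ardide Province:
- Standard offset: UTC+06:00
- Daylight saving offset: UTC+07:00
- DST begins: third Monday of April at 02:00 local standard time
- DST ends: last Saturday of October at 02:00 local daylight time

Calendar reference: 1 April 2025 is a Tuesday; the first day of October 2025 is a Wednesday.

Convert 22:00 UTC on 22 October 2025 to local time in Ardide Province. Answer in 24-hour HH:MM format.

05:00

1 April 2025 is a Tuesday, so the first Monday is April 7 and the third is April 21.
1 October 2025 is a Wednesday, so Saturdays fall on 4, 11, 18, 25; the last is October 25.
At the standard offset (UTC+06:00), 22:00 UTC + 6h = 04:00 Ardide Province standard time (rolling into the next day, 23 October 2025).
The standard-time date in Ardide Province, 23 October 2025, lies within the daylight-saving period (21 April – 25 October), so Ardide Province is on daylight time, UTC+07:00.
22:00 UTC + 7h = 05:00 local (rolling into the next day, 23 October 2025).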